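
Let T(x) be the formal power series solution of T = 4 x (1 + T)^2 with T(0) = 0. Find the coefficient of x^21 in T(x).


Apply the Lagrange inversion formula: if T = 4 x * phi(T) with phi(t) = (1 + t)^2, then [x^n] T = 4^n * (1/n) [t^(n-1)] phi(t)^n = 4^n * (1/n) [t^(n-1)] (1 + t)^(2n) = 4^n * (1/n) C(2n, n-1).
Using the identity C(2n, n-1) = C(2n, n) * n / (n+1), the unscaled factor equals C(2n, n) / (n+1) = C_n, the n-th Catalan number.
For n = 21: C_21 = C(42, 21) / 22 = 538257874440/22 = 24466267020.
With the 4^21 = 4398046511104 factor, the coefficient is 4398046511104 * 24466267020 = 107603780307049858990080.

107603780307049858990080


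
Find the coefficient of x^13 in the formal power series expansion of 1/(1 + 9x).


Write 1/(1 + c x) = 1/(1 - (-c) x) and apply the geometric-series identity
1/(1 - y) = sum_{k>=0} y^k to get 1/(1 + c x) = sum_{k>=0} (-c)^k x^k.
So the coefficient of x^k is (-c)^k = (-1)^k * c^k.
Here c = 9 and k = 13:
(-9)^13 = -1 * 2541865828329 = -2541865828329

-2541865828329


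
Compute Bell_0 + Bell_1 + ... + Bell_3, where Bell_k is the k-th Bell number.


Recall Bell_k counts set partitions of a k-set (with Bell_0 = 1 by convention).
Bell_0 through Bell_3: 1, 1, 2, 5
Sum = 1 + 1 + 2 + 5 = 9.

9


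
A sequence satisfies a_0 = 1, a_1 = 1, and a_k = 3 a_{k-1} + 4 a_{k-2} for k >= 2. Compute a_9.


The characteristic equation is t^2 - 3 t - 4 = 0, with roots r_1 = 4 and r_2 = -1 (so c_1 = r_1 + r_2, c_2 = -r_1 r_2 as required).
One can use the closed form a_n = A r_1^n + B r_2^n, but direct iteration is more reliable:
a_0 = 1, a_1 = 1, a_2 = 7, a_3 = 25, a_4 = 103, a_5 = 409, a_6 = 1639, a_7 = 6553, a_8 = 26215, a_9 = 104857.
So a_9 = 104857.

104857


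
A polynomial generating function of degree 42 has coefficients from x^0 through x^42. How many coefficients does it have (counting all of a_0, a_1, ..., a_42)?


A polynomial of degree 42 takes the form a_0 + a_1 x + ... + a_42 x^42.
The number of coefficients is 42 + 1 = 43.

43


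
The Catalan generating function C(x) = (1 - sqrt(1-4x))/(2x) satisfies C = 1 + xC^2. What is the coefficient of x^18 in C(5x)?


Substituting x -> 5x scales the n-th coefficient by 5^n, so [x^18] C(5x) = 5^18 * C_18.
C_18 = C(2*18, 18)/(19) = 9075135300/19 = 477638700.
So 5^18 * 477638700 = 3814697265625 * 477638700 = 1822047042846679687500.

1822047042846679687500


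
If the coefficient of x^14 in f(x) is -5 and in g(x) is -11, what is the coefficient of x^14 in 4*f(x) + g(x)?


Scalar multiplication scales coefficients: 4 * -5 = -20.
Then add the g coefficient: -20 + -11
= -31

-31


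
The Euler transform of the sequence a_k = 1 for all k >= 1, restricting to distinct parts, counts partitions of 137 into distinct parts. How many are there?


Partitions of 137 into distinct parts can be computed via generating function.
Product (1+x)(1+x^2)(1+x^3)...
The coefficient of x^137 = 7755776

7755776


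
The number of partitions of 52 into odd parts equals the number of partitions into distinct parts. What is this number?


Computing partitions of 52 into odd parts (1, 3, 5, ...):
Using the generating function prod_{k>=0} 1/(1-x^(2k+1)),
the count is 4582

4582


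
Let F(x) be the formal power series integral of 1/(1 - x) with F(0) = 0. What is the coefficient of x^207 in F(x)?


1/(1 - x) = sum_{k>=0} x^k. Integrating termwise and using F(0) = 0 gives
F(x) = sum_{k>=0} x^(k+1) / (k+1) = sum_{m>=1} x^m / m = -ln(1 - x).
So the coefficient of x^207 is 1/207 = 1/207.

1/207


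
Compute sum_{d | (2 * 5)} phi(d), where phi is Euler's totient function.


First, 2 * 5 = 10. One classical identity is sum_{d | n} phi(d) = n (each k in [1, n] has a unique gcd with n, and among the k's with gcd(k, n) = n/d there are phi(d) of them). So the sum equals 10. We also verify directly:
Divisors of 10: 1, 2, 5, 10.
phi values: 1, 1, 4, 4.
Sum = 10.

10


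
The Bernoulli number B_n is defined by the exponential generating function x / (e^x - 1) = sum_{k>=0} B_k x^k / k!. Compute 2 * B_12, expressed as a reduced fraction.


Bernoulli numbers can also be computed recursively via B_0 = 1 and sum_{j=0}^{m} C(m+1, j) B_j = 0 for m >= 1. Odd-index Bernoulli numbers vanish for k >= 3.
Computing B_12 = -691/2730, so 2 * B_12 = 2 * -691/2730 = -691/1365.

-691/1365


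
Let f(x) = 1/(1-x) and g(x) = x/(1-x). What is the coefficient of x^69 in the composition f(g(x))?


First simplify the composition: f(g(x)) = 1/(1 - x/(1-x)) = (1-x)/((1-x) - x) = (1-x)/(1-2x).
Now extract the coefficient. Write (1-x)/(1-2x) = 1/(1-2x) - x/(1-2x).
The coefficient of x^n in 1/(1-2x) is 2^n, and in x/(1-2x) is 2^(n-1) (for n >= 1).
So the coefficient of x^69 is 2^69 - 2^68 = 590295810358705651712 - 295147905179352825856 = 295147905179352825856.

295147905179352825856


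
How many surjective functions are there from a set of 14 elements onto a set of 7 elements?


By inclusion-exclusion on which target elements are missed, the number of surjections from an n-set onto a k-set is
surj(n, k) = sum_{j=0}^{k} (-1)^j C(k, j) (k - j)^n.
Equivalently surj(n, k) = k! * S(n, k), where S(n, k) is the Stirling number of the second kind.
For n = 14, k = 7:
S(14, 7) = 49329280, so
surj = 7! * 49329280 = 5040 * 49329280 = 248619571200.

248619571200


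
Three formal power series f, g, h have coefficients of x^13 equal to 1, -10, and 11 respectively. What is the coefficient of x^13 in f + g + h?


Series addition is componentwise:
1 + -10 + 11
= 2

2


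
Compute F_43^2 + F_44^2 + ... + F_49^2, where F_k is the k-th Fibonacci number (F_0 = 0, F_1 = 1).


There is a standard identity sum_{k=0}^{N} F_k^2 = F_N * F_{N+1} (proved inductively from the telescoping relation F_k^2 = F_k F_{k+1} - F_{k-1} F_k). Then
sum_{k=43}^{49} F_k^2 = F_49 F_50 - F_42 F_43.
Computing: F_49 = 7778742049, F_50 = 12586269025, F_42 = 267914296, F_43 = 433494437.
Sum = 7778742049 * 12586269025 - 267914296 * 433494437 = 97789200747884960873.

97789200747884960873


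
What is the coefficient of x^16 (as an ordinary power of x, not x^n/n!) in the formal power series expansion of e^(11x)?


The exponential series is e^y = sum_{k>=0} y^k / k!. Substituting y = 11x gives
e^(11x) = sum_{k>=0} 11^k x^k / k!.
So the coefficient of x^n is a^n/n! with a = 11, n = 16:
11^16 / 16! = 45949729863572161/20922789888000 = 4177248169415651/1902071808000

4177248169415651/1902071808000


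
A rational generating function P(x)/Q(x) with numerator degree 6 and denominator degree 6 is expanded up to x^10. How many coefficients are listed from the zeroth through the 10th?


Expanding up to x^10 gives the coefficients for x^0, x^1, ..., x^10.
That is 10 + 1 = 11 coefficients in total.

11


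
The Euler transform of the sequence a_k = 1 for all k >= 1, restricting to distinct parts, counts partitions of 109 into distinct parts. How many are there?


Partitions of 109 into distinct parts can be computed via generating function.
Product (1+x)(1+x^2)(1+x^3)...
The coefficient of x^109 = 927406

927406


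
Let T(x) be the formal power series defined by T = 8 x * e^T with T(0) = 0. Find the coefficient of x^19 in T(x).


Apply the Lagrange inversion formula: if T = 8 x * phi(T) with phi(t) = e^t, then
[x^n] T = 8^n * (1/n) [t^(n-1)] phi(t)^n = 8^n * (1/n) [t^(n-1)] e^(n t) = 8^n * (1/n) * n^(n-1) / (n-1)! = 8^n * n^(n-1) / n!.
When c = 1 this is the Cayley count of rooted labeled trees on n vertices, divided by n!.
For n = 19: 8^19 * 19^18 / 19! = 144115188075855872 * 104127350297911241532841/121645100408832000 = 12051498149690331337951905818083328/97692469875.

12051498149690331337951905818083328/97692469875


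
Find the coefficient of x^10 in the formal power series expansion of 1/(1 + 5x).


Write 1/(1 + c x) = 1/(1 - (-c) x) and apply the geometric-series identity
1/(1 - y) = sum_{k>=0} y^k to get 1/(1 + c x) = sum_{k>=0} (-c)^k x^k.
So the coefficient of x^k is (-c)^k = (-1)^k * c^k.
Here c = 5 and k = 10:
(-5)^10 = 1 * 9765625 = 9765625

9765625


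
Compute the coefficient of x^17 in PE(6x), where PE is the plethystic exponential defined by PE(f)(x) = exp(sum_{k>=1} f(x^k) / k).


With f(x) = 6x, the exponent is sum_{k>=1} 6 x^k / k = 6 * (-ln(1 - x)). Exponentiating:
PE(6x) = exp(-6 ln(1 - x)) = 1/(1 - x)^6.
By the negative binomial expansion, [x^n] 1/(1 - x)^6 = C(n + 5, 5).
For n = 17: C(22, 5) = 26334.

26334


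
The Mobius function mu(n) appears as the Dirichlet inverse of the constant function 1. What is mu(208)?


208 has a squared prime factor, so mu(208) = 0.
Factorization reveals a repeated prime.

0


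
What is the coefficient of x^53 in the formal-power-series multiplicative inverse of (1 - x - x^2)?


Let the inverse be f(x) = sum_{k>=0} a_k x^k. From f(x) * (1 - x - x^2) = 1 and matching coefficients:
 x^0: a_0 = 1.
 x^1: a_1 - a_0 = 0, so a_1 = 1.
 x^k (k >= 2): a_k - a_{k-1} - a_{k-2} = 0, i.e. a_k = a_{k-1} + a_{k-2}.
This is the Fibonacci-type recurrence shifted so that a_0 = a_1 = 1.
Iterating: a_0=1, a_1=1, a_2=2, a_3=3, a_4=5, a_5=8, a_6=13, a_7=21, a_8=34, a_9=55, ...
a_53 = 86267571272.

86267571272


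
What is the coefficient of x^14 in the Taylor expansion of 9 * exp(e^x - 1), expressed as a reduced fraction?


exp(e^x - 1) = sum_{k>=0} Bell_k x^k / k!, where Bell_k is the k-th Bell number.
So the coefficient of x^14 is 9 * Bell_14 / 14!.
Computing: Bell_14 = 190899322 and 14! = 87178291200, giving
9 * 190899322/87178291200 = 95449661/4843238400.

95449661/4843238400


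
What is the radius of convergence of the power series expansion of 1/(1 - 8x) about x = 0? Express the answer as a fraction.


Expanding 1/(1 - 8x) = sum_{k>=0} 8^k x^k, the series converges when |8x| < 1, i.e., |x| < 1/8.
So the radius of convergence is 1/8 = 1/8.

1/8


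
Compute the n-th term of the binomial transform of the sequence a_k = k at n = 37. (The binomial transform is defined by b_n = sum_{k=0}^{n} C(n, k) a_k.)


With a_k = k, b_n = sum_{k=0}^{n} C(n, k) k. Using k * C(n, k) = n * C(n-1, k-1) gives b_n = n * sum_{k>=1} C(n-1, k-1) = n * 2^(n-1).
For n = 37: 37 * 2^36 = 37 * 68719476736 = 2542620639232.

2542620639232


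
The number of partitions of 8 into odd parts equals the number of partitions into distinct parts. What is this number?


Computing partitions of 8 into odd parts (1, 3, 5, ...):
Using the generating function prod_{k>=0} 1/(1-x^(2k+1)),
the count is 6

6


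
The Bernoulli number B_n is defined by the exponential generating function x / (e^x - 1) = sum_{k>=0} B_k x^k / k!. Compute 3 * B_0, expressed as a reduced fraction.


Bernoulli numbers can also be computed recursively via B_0 = 1 and sum_{j=0}^{m} C(m+1, j) B_j = 0 for m >= 1. Odd-index Bernoulli numbers vanish for k >= 3.
Computing B_0 = 1, so 3 * B_0 = 3 * 1 = 3.

3


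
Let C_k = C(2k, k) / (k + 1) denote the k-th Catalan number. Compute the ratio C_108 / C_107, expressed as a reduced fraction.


Using C_k = (2k)! / (k! (k+1)!), the ratio C_{k+1}/C_k simplifies to
C_{k+1}/C_k = [(2k+2)! / ((k+1)! (k+2)!)] * [k! (k+1)! / (2k)!]
 = (2k+2)(2k+1) / ((k+1)(k+2)) = 2(2k+1) / (k+2).
For k = 107: 2(2*107 + 1) / (107 + 2) = 430/109 = 430/109.

430/109


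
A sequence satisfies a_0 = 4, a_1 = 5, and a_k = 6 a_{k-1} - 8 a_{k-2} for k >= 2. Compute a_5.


The characteristic equation is t^2 - 6 t + 8 = 0, with roots r_1 = 4 and r_2 = 2 (so c_1 = r_1 + r_2, c_2 = -r_1 r_2 as required).
One can use the closed form a_n = A r_1^n + B r_2^n, but direct iteration is more reliable:
a_0 = 4, a_1 = 5, a_2 = -2, a_3 = -52, a_4 = -296, a_5 = -1360.
So a_5 = -1360.

-1360


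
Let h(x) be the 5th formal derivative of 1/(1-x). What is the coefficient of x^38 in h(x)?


Differentiating 5 times: d^5/dx^5 [1/(1-x)] = 5!/(1-x)^6.
The expansion 1/(1-x)^6 = sum_{k>=0} C(k+5, 5) x^k, so the coefficient of x^n in 5!/(1-x)^6 is 5! * C(n+5, 5).
For n = 38: 120 * C(43, 5) = 120 * 962598 = 115511760

115511760


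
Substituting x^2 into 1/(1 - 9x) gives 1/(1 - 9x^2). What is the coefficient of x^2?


The coefficient of x^(2m) in 1/(1 - 9x^2) is 9^m.
With n = 2 = 2*1, the coefficient is 9^1 = 9.

9


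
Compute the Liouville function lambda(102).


The Liouville function is lambda(k) = (-1)^Omega(k), where Omega(k) counts the prime factors of k with multiplicity.
Factoring: 102 = 2 * 3 * 17, so Omega(102) = 3.
lambda(102) = (-1)^3 = -1.

-1


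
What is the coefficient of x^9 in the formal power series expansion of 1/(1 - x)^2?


The expansion 1/(1 - x)^r = sum_{k>=0} C(k + r - 1, r - 1) x^k follows from the multiset / negative-binomial theorem (or from repeated differentiation of the geometric series).
For r = 2 and k = 9:
C(10, 1) = 3628800 / (1 * 362880) = 10.

10


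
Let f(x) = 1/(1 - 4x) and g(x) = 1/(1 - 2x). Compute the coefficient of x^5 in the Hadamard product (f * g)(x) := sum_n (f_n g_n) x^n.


f has coefficients f_k = 4^k and g has coefficients g_k = 2^k, so the Hadamard product has coefficient (f*g)_k = 4^k * 2^k = 8^k.
For k = 5: 8^5 = 32768.

32768


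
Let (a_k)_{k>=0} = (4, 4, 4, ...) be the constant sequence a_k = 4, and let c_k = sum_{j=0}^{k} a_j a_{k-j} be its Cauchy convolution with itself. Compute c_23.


Since a_j = 4 for all j >= 0, the convolution sum becomes
c_k = sum_{j=0}^{k} 4 * 4 = 16 * (k + 1).
Equivalently, the generating function of (a_k) is 4/(1 - x) and its square is 16/(1 - x)^2 = sum_{k>=0} 16(k + 1) x^k.
For k = 23: 16 * 24 = 384.

384


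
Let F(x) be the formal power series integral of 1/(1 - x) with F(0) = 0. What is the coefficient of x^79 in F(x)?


1/(1 - x) = sum_{k>=0} x^k. Integrating termwise and using F(0) = 0 gives
F(x) = sum_{k>=0} x^(k+1) / (k+1) = sum_{m>=1} x^m / m = -ln(1 - x).
So the coefficient of x^79 is 1/79 = 1/79.

1/79


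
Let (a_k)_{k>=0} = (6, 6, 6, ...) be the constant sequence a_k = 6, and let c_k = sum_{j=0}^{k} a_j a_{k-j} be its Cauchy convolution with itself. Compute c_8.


Since a_j = 6 for all j >= 0, the convolution sum becomes
c_k = sum_{j=0}^{k} 6 * 6 = 36 * (k + 1).
Equivalently, the generating function of (a_k) is 6/(1 - x) and its square is 36/(1 - x)^2 = sum_{k>=0} 36(k + 1) x^k.
For k = 8: 36 * 9 = 324.

324


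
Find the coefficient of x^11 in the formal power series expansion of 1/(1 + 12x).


Write 1/(1 + c x) = 1/(1 - (-c) x) and apply the geometric-series identity
1/(1 - y) = sum_{k>=0} y^k to get 1/(1 + c x) = sum_{k>=0} (-c)^k x^k.
So the coefficient of x^k is (-c)^k = (-1)^k * c^k.
Here c = 12 and k = 11:
(-12)^11 = -1 * 743008370688 = -743008370688

-743008370688


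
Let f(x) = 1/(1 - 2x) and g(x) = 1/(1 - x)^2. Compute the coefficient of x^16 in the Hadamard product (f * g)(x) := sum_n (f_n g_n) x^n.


f has coefficients f_k = 2^k. For g = 1/(1 - x)^2 the coefficient is g_k = C(k + 1, 1) = k + 1. The Hadamard coefficient is (f * g)_k = 2^k * (k + 1).
For k = 16: 2^16 * 17 = 65536 * 17 = 1114112.

1114112


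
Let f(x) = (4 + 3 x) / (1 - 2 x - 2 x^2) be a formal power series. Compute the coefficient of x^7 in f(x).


Write f(x) = sum_{k>=0} a_k x^k. Multiplying both sides by 1 - 2 x - 2 x^2 gives
(1 - 2 x - 2 x^2) sum_{k>=0} a_k x^k = 4 + 3 x.
Matching coefficients:
 x^0: a_0 = 4
 x^1: a_1 - 2 a_0 = 3  =>  a_1 = 2*4 + 3 = 11
 x^k (k >= 2): a_k = 2 a_{k-1} + 2 a_{k-2}.
Iterating: a_2 = 30, a_3 = 82, a_4 = 224, a_5 = 612, a_6 = 1672, a_7 = 4568.
So the coefficient of x^7 is 4568.

4568


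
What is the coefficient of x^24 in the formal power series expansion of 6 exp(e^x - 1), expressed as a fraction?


exp(e^x - 1) is the exponential generating function for the Bell numbers Bell_k: exp(e^x - 1) = sum_{k>=0} Bell_k x^k / k!.
So the coefficient of x^24 in 6 exp(e^x - 1) is 6 Bell_24 / 24!.
Computing: Bell_24 = 445958869294805289 and 24! = 620448401733239439360000, giving
6 * 445958869294805289/620448401733239439360000 = 148652956431601763/34469355651846635520000.

148652956431601763/34469355651846635520000


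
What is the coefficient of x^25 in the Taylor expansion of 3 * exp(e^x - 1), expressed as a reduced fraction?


exp(e^x - 1) = sum_{k>=0} Bell_k x^k / k!, where Bell_k is the k-th Bell number.
So the coefficient of x^25 is 3 * Bell_25 / 25!.
Computing: Bell_25 = 4638590332229999353 and 25! = 15511210043330985984000000, giving
3 * 4638590332229999353/15511210043330985984000000 = 356814640940769181/397723334444384256000000.

356814640940769181/397723334444384256000000


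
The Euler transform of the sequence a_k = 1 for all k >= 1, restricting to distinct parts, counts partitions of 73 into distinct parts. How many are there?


Partitions of 73 into distinct parts can be computed via generating function.
Product (1+x)(1+x^2)(1+x^3)...
The coefficient of x^73 = 40026

40026


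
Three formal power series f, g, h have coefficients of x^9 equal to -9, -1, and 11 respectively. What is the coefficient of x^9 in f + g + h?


Series addition is componentwise:
-9 + -1 + 11
= 1

1


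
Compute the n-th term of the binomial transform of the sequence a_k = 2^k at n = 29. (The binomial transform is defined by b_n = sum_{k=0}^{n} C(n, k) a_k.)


With a_k = 2^k, b_n = sum_{k=0}^{n} C(n, k) 2^k = (1 + 2)^n by the binomial theorem.
For n = 29: (1 + 2)^29 = 3^29 = 68630377364883.

68630377364883


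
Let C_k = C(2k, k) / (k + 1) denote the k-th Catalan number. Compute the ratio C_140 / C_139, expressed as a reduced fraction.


Using C_k = (2k)! / (k! (k+1)!), the ratio C_{k+1}/C_k simplifies to
C_{k+1}/C_k = [(2k+2)! / ((k+1)! (k+2)!)] * [k! (k+1)! / (2k)!]
 = (2k+2)(2k+1) / ((k+1)(k+2)) = 2(2k+1) / (k+2).
For k = 139: 2(2*139 + 1) / (139 + 2) = 558/141 = 186/47.

186/47


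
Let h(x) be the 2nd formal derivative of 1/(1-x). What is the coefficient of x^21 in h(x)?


Differentiating 2 times: d^2/dx^2 [1/(1-x)] = 2!/(1-x)^3.
The expansion 1/(1-x)^3 = sum_{k>=0} C(k+2, 2) x^k, so the coefficient of x^n in 2!/(1-x)^3 is 2! * C(n+2, 2).
For n = 21: 2 * C(23, 2) = 2 * 253 = 506

506


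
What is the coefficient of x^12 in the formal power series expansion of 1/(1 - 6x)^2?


The general identity 1/(1 - c x)^r = sum_{k>=0} c^k C(k + r - 1, r - 1) x^k follows by substituting y = c x into 1/(1 - y)^r = sum_{k>=0} C(k + r - 1, r - 1) y^k.
For c = 6, r = 2, k = 12:
6^12 * C(13, 1) = 2176782336 * 13 = 28298170368.

28298170368


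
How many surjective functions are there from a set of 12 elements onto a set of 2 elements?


By inclusion-exclusion on which target elements are missed, the number of surjections from an n-set onto a k-set is
surj(n, k) = sum_{j=0}^{k} (-1)^j C(k, j) (k - j)^n.
Equivalently surj(n, k) = k! * S(n, k), where S(n, k) is the Stirling number of the second kind.
For n = 12, k = 2:
S(12, 2) = 2047, so
surj = 2! * 2047 = 2 * 2047 = 4094.

4094


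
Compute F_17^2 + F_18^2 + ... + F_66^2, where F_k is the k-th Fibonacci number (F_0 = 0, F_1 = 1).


There is a standard identity sum_{k=0}^{N} F_k^2 = F_N * F_{N+1} (proved inductively from the telescoping relation F_k^2 = F_k F_{k+1} - F_{k-1} F_k). Then
sum_{k=17}^{66} F_k^2 = F_66 F_67 - F_16 F_17.
Computing: F_66 = 27777890035288, F_67 = 44945570212853, F_16 = 987, F_17 = 1597.
Sum = 27777890035288 * 44945570212853 - 987 * 1597 = 1248493106945946501839580425.

1248493106945946501839580425


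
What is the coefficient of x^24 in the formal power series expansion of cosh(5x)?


The Maclaurin series is cosh(t) = sum_{m>=0} t^(2m) / (2m)!, so substituting t = 5x, only even powers of x are nonzero, with coefficient of x^(2m) equal to 5^(2m) / (2m)!.
For x^24 the coefficient is 5^24/24! = 59604644775390625/620448401733239439360000 = 95367431640625/992717442773183102976.

95367431640625/992717442773183102976


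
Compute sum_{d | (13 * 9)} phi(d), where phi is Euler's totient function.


First, 13 * 9 = 117. One classical identity is sum_{d | n} phi(d) = n (each k in [1, n] has a unique gcd with n, and among the k's with gcd(k, n) = n/d there are phi(d) of them). So the sum equals 117. We also verify directly:
Divisors of 117: 1, 3, 9, 13, 39, 117.
phi values: 1, 2, 6, 12, 24, 72.
Sum = 117.

117


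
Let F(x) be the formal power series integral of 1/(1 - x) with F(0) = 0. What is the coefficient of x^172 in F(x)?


1/(1 - x) = sum_{k>=0} x^k. Integrating termwise and using F(0) = 0 gives
F(x) = sum_{k>=0} x^(k+1) / (k+1) = sum_{m>=1} x^m / m = -ln(1 - x).
So the coefficient of x^172 is 1/172 = 1/172.

1/172


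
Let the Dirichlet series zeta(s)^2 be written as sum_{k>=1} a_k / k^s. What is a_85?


The Dirichlet convolution of the constant function 1 with itself gives (1 * 1)(k) = sum_{d | k} 1 = d(k), the number of positive divisors of k.
Since zeta(s) = sum_{k>=1} 1/k^s, we have zeta(s)^2 = sum_{k>=1} d(k)/k^s, so a_k = d(k).
For k = 85: the divisors are 1, 5, 17, 85.
Count = 4.

4


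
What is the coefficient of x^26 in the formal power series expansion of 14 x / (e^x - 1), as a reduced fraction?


The exponential generating function for Bernoulli numbers is
x / (e^x - 1) = sum_{k>=0} B_k x^k / k!.
So the coefficient of x^26 in 14 x / (e^x - 1) is 14 B_26 / 26!.
Computing: B_26 = 8553103/6, 26! = 403291461126605635584000000, giving
14 * 8553103/6 / 403291461126605635584000000 = 657931/13295322894283702272000000.

657931/13295322894283702272000000


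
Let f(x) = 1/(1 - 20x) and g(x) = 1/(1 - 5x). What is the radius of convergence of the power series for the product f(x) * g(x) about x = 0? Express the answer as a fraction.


The radius of 1/(1 - 20x) is 1/20 (nearest singularity at x = 1/20), and the radius of 1/(1 - 5x) is 1/5.
The product f(x)*g(x) = 1/((1 - 20x)(1 - 5x)) has singularities at both 1/20 and 1/5, so its radius of convergence is the distance to the nearest one:
min(1/20, 1/5) = 1/20.

1/20


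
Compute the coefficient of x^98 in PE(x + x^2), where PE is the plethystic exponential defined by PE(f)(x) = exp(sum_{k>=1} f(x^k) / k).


With f(x) = x + x^2, the exponent is sum_{k>=1} (x^k + x^(2k)) / k = -ln(1 - x) - ln(1 - x^2). Exponentiating:
PE(x + x^2) = 1 / ((1 - x)(1 - x^2)).
This is the generating function for partitions of n into parts of size 1 or 2. The number of 2's can be any j in 0..49, and the rest are 1's, so
[x^98] = floor(98/2) + 1 = 50.

50


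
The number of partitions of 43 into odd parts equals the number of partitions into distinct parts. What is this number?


Computing partitions of 43 into odd parts (1, 3, 5, ...):
Using the generating function prod_{k>=0} 1/(1-x^(2k+1)),
the count is 1610

1610


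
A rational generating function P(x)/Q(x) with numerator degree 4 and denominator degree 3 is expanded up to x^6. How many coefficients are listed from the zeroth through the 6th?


Expanding up to x^6 gives the coefficients for x^0, x^1, ..., x^6.
That is 6 + 1 = 7 coefficients in total.

7


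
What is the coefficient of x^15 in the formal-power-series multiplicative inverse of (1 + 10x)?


The inverse is 1/(1 + 10x). Apply the geometric identity 1/(1 - y) = sum_{k>=0} y^k with y = -10x:
1/(1 + 10x) = sum_{k>=0} (-10)^k x^k.
So the coefficient of x^15 is (-10)^15 = -1000000000000000.

-1000000000000000


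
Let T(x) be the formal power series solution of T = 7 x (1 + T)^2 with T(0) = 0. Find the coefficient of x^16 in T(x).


Apply the Lagrange inversion formula: if T = 7 x * phi(T) with phi(t) = (1 + t)^2, then [x^n] T = 7^n * (1/n) [t^(n-1)] phi(t)^n = 7^n * (1/n) [t^(n-1)] (1 + t)^(2n) = 7^n * (1/n) C(2n, n-1).
Using the identity C(2n, n-1) = C(2n, n) * n / (n+1), the unscaled factor equals C(2n, n) / (n+1) = C_n, the n-th Catalan number.
For n = 16: C_16 = C(32, 16) / 17 = 601080390/17 = 35357670.
With the 7^16 = 33232930569601 factor, the coefficient is 33232930569601 * 35357670 = 1175038992212864189670.

1175038992212864189670


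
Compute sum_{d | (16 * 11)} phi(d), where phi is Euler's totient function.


First, 16 * 11 = 176. One classical identity is sum_{d | n} phi(d) = n (each k in [1, n] has a unique gcd with n, and among the k's with gcd(k, n) = n/d there are phi(d) of them). So the sum equals 176. We also verify directly:
Divisors of 176: 1, 2, 4, 8, 11, 16, 22, 44, 88, 176.
phi values: 1, 1, 2, 4, 10, 8, 10, 20, 40, 80.
Sum = 176.

176


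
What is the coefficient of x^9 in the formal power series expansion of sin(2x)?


The Maclaurin series is sin(t) = sum_{k>=0} (-1)^k t^(2k+1) / (2k+1)!, so substituting t = 2x, only odd powers of x are nonzero, with coefficient of x^(2k+1) equal to (-1)^k 2^(2k+1) / (2k+1)!.
Write 9 = 2*4 + 1, giving the coefficient (-1)^4 * 2^9 / 9! = 512/362880 = 4/2835.

4/2835


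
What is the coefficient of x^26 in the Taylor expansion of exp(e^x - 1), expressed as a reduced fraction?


exp(e^x - 1) = sum_{k>=0} Bell_k x^k / k!, where Bell_k is the k-th Bell number.
So the coefficient of x^26 is Bell_26 / 26!.
Computing: Bell_26 = 49631246523618756274 and 26! = 403291461126605635584000000, giving
49631246523618756274/403291461126605635584000000 = 1459742544812316361/11861513562547224576000000.

1459742544812316361/11861513562547224576000000


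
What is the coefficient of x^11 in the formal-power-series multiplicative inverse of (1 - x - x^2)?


Let the inverse be f(x) = sum_{k>=0} a_k x^k. From f(x) * (1 - x - x^2) = 1 and matching coefficients:
 x^0: a_0 = 1.
 x^1: a_1 - a_0 = 0, so a_1 = 1.
 x^k (k >= 2): a_k - a_{k-1} - a_{k-2} = 0, i.e. a_k = a_{k-1} + a_{k-2}.
This is the Fibonacci-type recurrence shifted so that a_0 = a_1 = 1.
Iterating: a_0=1, a_1=1, a_2=2, a_3=3, a_4=5, a_5=8, a_6=13, a_7=21, a_8=34, a_9=55, ...
a_11 = 144.

144


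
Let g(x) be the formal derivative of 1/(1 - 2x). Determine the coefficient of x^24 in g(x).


Differentiate termwise: d/dx sum_{k>=0} 2^k x^k = sum_{k>=1} k 2^k x^(k-1) = sum_{j>=0} (j+1) 2^(j+1) x^j.
Equivalently, d/dx [1/(1 - 2x)] = 2/(1 - 2x)^2.
For j = 24: 25 * 2^25 = 25 * 33554432 = 838860800.

838860800


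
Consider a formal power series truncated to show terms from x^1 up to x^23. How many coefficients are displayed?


From x^1 to x^23 inclusive, the count is 23 - 1 + 1 = 23.

23


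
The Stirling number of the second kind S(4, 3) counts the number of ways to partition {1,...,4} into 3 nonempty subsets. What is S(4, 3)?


Using the explicit formula S(n,k) = (1/k!) sum_{j=0}^{k} (-1)^(k-j) C(k,j) j^n:
S(4, 3) = 6
Equivalently, S(n,k) is n! times the coefficient of x^n in the EGF (e^x - 1)^k / k!.

6


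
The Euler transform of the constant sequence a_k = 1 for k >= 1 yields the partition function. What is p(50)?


The Euler transform converts the sequence a_k = 1 into the number of integer partitions.
Using the recurrence or dynamic programming:
p(50) = 204226

204226


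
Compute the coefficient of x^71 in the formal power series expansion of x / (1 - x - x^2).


Let f(x) = sum_{k>=0} a_k x^k. Multiplying f(x) * (1 - x - x^2) = x and matching coefficients gives a_0 = 0, a_1 = 1, and a_k = a_{k-1} + a_{k-2} for k >= 2. These are the Fibonacci numbers F_k.
Iterating from F_0 = 0, F_1 = 1:
F_0=0, F_1=1, F_2=1, F_3=2, F_4=3, F_5=5, F_6=8, F_7=13, F_8=21, F_9=34, ...
F_71 = 308061521170129.

308061521170129


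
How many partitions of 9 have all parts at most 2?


Using the generating function (1-x)^(-1)(1-x^2)^(-1),
the coefficient of x^9 counts these restricted partitions.
Result = 5

5


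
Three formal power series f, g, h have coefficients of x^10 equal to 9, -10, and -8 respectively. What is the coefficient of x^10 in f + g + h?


Series addition is componentwise:
9 + -10 + -8
= -9

-9


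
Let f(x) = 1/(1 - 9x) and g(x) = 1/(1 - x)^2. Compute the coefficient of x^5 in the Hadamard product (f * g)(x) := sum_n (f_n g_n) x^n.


f has coefficients f_k = 9^k. For g = 1/(1 - x)^2 the coefficient is g_k = C(k + 1, 1) = k + 1. The Hadamard coefficient is (f * g)_k = 9^k * (k + 1).
For k = 5: 9^5 * 6 = 59049 * 6 = 354294.

354294


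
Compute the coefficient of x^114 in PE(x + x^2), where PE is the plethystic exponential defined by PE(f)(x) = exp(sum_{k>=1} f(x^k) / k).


With f(x) = x + x^2, the exponent is sum_{k>=1} (x^k + x^(2k)) / k = -ln(1 - x) - ln(1 - x^2). Exponentiating:
PE(x + x^2) = 1 / ((1 - x)(1 - x^2)).
This is the generating function for partitions of n into parts of size 1 or 2. The number of 2's can be any j in 0..57, and the rest are 1's, so
[x^114] = floor(114/2) + 1 = 58.

58


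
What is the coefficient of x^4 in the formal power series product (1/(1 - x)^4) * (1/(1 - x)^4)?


Combine the factors: (1/(1 - x)^4) * (1/(1 - x)^4) = 1/(1 - x)^8.
Then use 1/(1 - x)^r = sum_{k>=0} C(k + r - 1, r - 1) x^k with r = 8 and k = 4:
C(11, 7) = 330.

330


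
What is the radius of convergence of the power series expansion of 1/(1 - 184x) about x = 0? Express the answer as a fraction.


Expanding 1/(1 - 184x) = sum_{k>=0} 184^k x^k, the series converges when |184x| < 1, i.e., |x| < 1/184.
So the radius of convergence is 1/184 = 1/184.

1/184


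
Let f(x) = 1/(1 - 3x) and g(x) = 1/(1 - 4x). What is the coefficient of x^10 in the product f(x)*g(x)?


The coefficient of x^n in f*g is the Cauchy product: sum_{k=0}^{n} a^k * b^(n-k).
With a=3, b=4, n=10:
sum_{k=0}^{10} 3^k * 4^(10-k)
= 4017157

4017157


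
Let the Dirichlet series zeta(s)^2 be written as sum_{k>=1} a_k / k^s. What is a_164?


The Dirichlet convolution of the constant function 1 with itself gives (1 * 1)(k) = sum_{d | k} 1 = d(k), the number of positive divisors of k.
Since zeta(s) = sum_{k>=1} 1/k^s, we have zeta(s)^2 = sum_{k>=1} d(k)/k^s, so a_k = d(k).
For k = 164: the divisors are 1, 2, 4, 41, 82, 164.
Count = 6.

6


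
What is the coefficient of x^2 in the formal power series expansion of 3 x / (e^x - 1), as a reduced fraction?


The exponential generating function for Bernoulli numbers is
x / (e^x - 1) = sum_{k>=0} B_k x^k / k!.
So the coefficient of x^2 in 3 x / (e^x - 1) is 3 B_2 / 2!.
Computing: B_2 = 1/6, 2! = 2, giving
3 * 1/6 / 2 = 1/4.

1/4


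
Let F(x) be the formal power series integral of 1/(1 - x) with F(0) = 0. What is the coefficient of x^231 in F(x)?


1/(1 - x) = sum_{k>=0} x^k. Integrating termwise and using F(0) = 0 gives
F(x) = sum_{k>=0} x^(k+1) / (k+1) = sum_{m>=1} x^m / m = -ln(1 - x).
So the coefficient of x^231 is 1/231 = 1/231.

1/231


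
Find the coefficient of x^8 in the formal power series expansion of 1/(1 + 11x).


Write 1/(1 + c x) = 1/(1 - (-c) x) and apply the geometric-series identity
1/(1 - y) = sum_{k>=0} y^k to get 1/(1 + c x) = sum_{k>=0} (-c)^k x^k.
So the coefficient of x^k is (-c)^k = (-1)^k * c^k.
Here c = 11 and k = 8:
(-11)^8 = 1 * 214358881 = 214358881

214358881


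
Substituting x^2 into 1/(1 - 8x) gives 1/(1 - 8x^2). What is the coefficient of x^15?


Since 1/(1 - 8x^2) only has even powers of x,
the coefficient of x^15 (odd) is 0.

0


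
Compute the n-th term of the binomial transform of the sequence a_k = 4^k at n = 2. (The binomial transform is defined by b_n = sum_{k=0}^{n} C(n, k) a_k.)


With a_k = 4^k, b_n = sum_{k=0}^{n} C(n, k) 4^k = (1 + 4)^n by the binomial theorem.
For n = 2: (1 + 4)^2 = 5^2 = 25.

25


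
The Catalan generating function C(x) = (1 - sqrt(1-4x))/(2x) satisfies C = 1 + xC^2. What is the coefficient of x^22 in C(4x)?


Substituting x -> 4x scales the n-th coefficient by 4^n, so [x^22] C(4x) = 4^22 * C_22.
C_22 = C(2*22, 22)/(23) = 2104098963720/23 = 91482563640.
So 4^22 * 91482563640 = 17592186044416 * 91482563640 = 1609378279375006586634240.

1609378279375006586634240


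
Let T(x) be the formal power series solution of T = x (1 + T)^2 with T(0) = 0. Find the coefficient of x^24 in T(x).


Apply the Lagrange inversion formula: if T = x * phi(T) with phi(t) = (1 + t)^2, then [x^n] T = (1/n) [t^(n-1)] phi(t)^n = (1/n) [t^(n-1)] (1 + t)^(2n) = (1/n) C(2n, n-1).
Using the identity C(2n, n-1) = C(2n, n) * n / (n+1), the unscaled factor equals C(2n, n) / (n+1) = C_n, the n-th Catalan number.
For n = 24: C_24 = C(48, 24) / 25 = 32247603683100/25 = 1289904147324 = 1289904147324.

1289904147324


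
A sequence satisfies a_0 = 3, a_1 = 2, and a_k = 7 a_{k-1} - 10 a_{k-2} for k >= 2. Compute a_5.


The characteristic equation is t^2 - 7 t + 10 = 0, with roots r_1 = 5 and r_2 = 2 (so c_1 = r_1 + r_2, c_2 = -r_1 r_2 as required).
One can use the closed form a_n = A r_1^n + B r_2^n, but direct iteration is more reliable:
a_0 = 3, a_1 = 2, a_2 = -16, a_3 = -132, a_4 = -764, a_5 = -4028.
So a_5 = -4028.

-4028


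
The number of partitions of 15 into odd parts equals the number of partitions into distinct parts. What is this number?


Computing partitions of 15 into odd parts (1, 3, 5, ...):
Using the generating function prod_{k>=0} 1/(1-x^(2k+1)),
the count is 27

27


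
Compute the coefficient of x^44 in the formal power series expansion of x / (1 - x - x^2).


Let f(x) = sum_{k>=0} a_k x^k. Multiplying f(x) * (1 - x - x^2) = x and matching coefficients gives a_0 = 0, a_1 = 1, and a_k = a_{k-1} + a_{k-2} for k >= 2. These are the Fibonacci numbers F_k.
Iterating from F_0 = 0, F_1 = 1:
F_0=0, F_1=1, F_2=1, F_3=2, F_4=3, F_5=5, F_6=8, F_7=13, F_8=21, F_9=34, ...
F_44 = 701408733.

701408733


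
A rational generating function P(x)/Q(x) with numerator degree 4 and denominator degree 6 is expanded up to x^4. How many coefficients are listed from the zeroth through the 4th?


Expanding up to x^4 gives the coefficients for x^0, x^1, ..., x^4.
That is 4 + 1 = 5 coefficients in total.

5


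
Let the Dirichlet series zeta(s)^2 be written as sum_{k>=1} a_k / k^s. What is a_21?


The Dirichlet convolution of the constant function 1 with itself gives (1 * 1)(k) = sum_{d | k} 1 = d(k), the number of positive divisors of k.
Since zeta(s) = sum_{k>=1} 1/k^s, we have zeta(s)^2 = sum_{k>=1} d(k)/k^s, so a_k = d(k).
For k = 21: the divisors are 1, 3, 7, 21.
Count = 4.

4


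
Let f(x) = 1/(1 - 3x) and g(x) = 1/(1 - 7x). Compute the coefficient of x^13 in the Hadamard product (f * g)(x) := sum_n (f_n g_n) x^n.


f has coefficients f_k = 3^k and g has coefficients g_k = 7^k, so the Hadamard product has coefficient (f*g)_k = 3^k * 7^k = 21^k.
For k = 13: 21^13 = 154472377739119461.

154472377739119461


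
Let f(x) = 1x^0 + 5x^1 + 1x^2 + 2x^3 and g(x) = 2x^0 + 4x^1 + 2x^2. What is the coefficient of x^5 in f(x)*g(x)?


Cauchy product at x^5:
2*2
= 4

4


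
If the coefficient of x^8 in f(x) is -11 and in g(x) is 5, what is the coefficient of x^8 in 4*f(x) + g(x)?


Scalar multiplication scales coefficients: 4 * -11 = -44.
Then add the g coefficient: -44 + 5
= -39

-39


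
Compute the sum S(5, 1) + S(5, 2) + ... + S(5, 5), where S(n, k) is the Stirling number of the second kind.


By definition, S(n, k) counts partitions of an n-set into exactly k nonempty blocks.
Computing row n = 5 for k = 1..5:
S(5, k): 1, 15, 25, 10, 1
Sum = 52. (This equals Bell_5 since the sum runs over all k.)

52


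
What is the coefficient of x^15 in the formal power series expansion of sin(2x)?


The Maclaurin series is sin(t) = sum_{k>=0} (-1)^k t^(2k+1) / (2k+1)!, so substituting t = 2x, only odd powers of x are nonzero, with coefficient of x^(2k+1) equal to (-1)^k 2^(2k+1) / (2k+1)!.
Write 15 = 2*7 + 1, giving the coefficient (-1)^7 * 2^15 / 15! = -32768/1307674368000 = -16/638512875.

-16/638512875


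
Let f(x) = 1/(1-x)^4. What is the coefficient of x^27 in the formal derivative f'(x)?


Differentiate: d/dx [ 1/(1-x)^r ] = r / (1-x)^(r+1).
Here r = 4, so f'(x) = 4 / (1-x)^5.
The expansion of 1/(1-x)^(r+1) has coefficient of x^n equal to C(n+r, r).
So the coefficient of x^27 in f'(x) is
4 * C(31, 4) = 4 * 31465 = 125860

125860


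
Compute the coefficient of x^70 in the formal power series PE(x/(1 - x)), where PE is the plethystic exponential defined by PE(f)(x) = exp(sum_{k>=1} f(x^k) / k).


For f(x) = x/(1 - x) we have
sum_{k>=1} f(x^k) / k = sum_{k>=1} (1/k) * x^k / (1 - x^k) = sum_{k, m >= 1} x^(k m) / k,
which after exponentiating simplifies to
PE(x/(1 - x)) = prod_{k>=1} 1 / (1 - x^k).
This is the generating function for the partition function p(n), so the coefficient of x^70 is p(70).
Computing p(70) by dynamic programming over parts 1, 2, ..., 70: p(70) = 4087968.

4087968


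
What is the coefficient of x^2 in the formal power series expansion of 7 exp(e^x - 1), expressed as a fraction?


exp(e^x - 1) is the exponential generating function for the Bell numbers Bell_k: exp(e^x - 1) = sum_{k>=0} Bell_k x^k / k!.
So the coefficient of x^2 in 7 exp(e^x - 1) is 7 Bell_2 / 2!.
Computing: Bell_2 = 2 and 2! = 2, giving
7 * 2/2 = 7.

7


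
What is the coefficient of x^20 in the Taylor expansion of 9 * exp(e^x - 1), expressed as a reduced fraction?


exp(e^x - 1) = sum_{k>=0} Bell_k x^k / k!, where Bell_k is the k-th Bell number.
So the coefficient of x^20 is 9 * Bell_20 / 20!.
Computing: Bell_20 = 51724158235372 and 20! = 2432902008176640000, giving
9 * 51724158235372/2432902008176640000 = 263898766507/1379196149760000.

263898766507/1379196149760000


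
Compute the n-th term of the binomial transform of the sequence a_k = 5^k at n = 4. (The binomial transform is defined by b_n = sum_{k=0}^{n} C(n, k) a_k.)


With a_k = 5^k, b_n = sum_{k=0}^{n} C(n, k) 5^k = (1 + 5)^n by the binomial theorem.
For n = 4: (1 + 5)^4 = 6^4 = 1296.

1296


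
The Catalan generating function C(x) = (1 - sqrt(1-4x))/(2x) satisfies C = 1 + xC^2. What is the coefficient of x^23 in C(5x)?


Substituting x -> 5x scales the n-th coefficient by 5^n, so [x^23] C(5x) = 5^23 * C_23.
C_23 = C(2*23, 23)/(24) = 8233430727600/24 = 343059613650.
So 5^23 * 343059613650 = 11920928955078125 * 343059613650 = 4089589281678199768066406250.

4089589281678199768066406250


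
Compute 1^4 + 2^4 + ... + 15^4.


This power sum has a closed form given by Faulhaber's formula
sum_{k=1}^{m} k^p = (1 / (p + 1)) * sum_{j=0}^{p} C(p + 1, j) B_j m^(p + 1 - j),
but for small m direct computation is fastest:
1 + 16 + 81 + 256 + 625 + 1296 + 2401 + 4096 + 6561 + 10000 + 14641 + 20736 + 28561 + 38416 + 50625 = 178312.

178312


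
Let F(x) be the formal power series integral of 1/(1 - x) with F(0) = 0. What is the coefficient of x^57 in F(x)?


1/(1 - x) = sum_{k>=0} x^k. Integrating termwise and using F(0) = 0 gives
F(x) = sum_{k>=0} x^(k+1) / (k+1) = sum_{m>=1} x^m / m = -ln(1 - x).
So the coefficient of x^57 is 1/57 = 1/57.

1/57


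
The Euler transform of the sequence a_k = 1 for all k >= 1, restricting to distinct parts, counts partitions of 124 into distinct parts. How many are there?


Partitions of 124 into distinct parts can be computed via generating function.
Product (1+x)(1+x^2)(1+x^3)...
The coefficient of x^124 = 2974400

2974400


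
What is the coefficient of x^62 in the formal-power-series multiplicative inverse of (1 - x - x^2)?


Let the inverse be f(x) = sum_{k>=0} a_k x^k. From f(x) * (1 - x - x^2) = 1 and matching coefficients:
 x^0: a_0 = 1.
 x^1: a_1 - a_0 = 0, so a_1 = 1.
 x^k (k >= 2): a_k - a_{k-1} - a_{k-2} = 0, i.e. a_k = a_{k-1} + a_{k-2}.
This is the Fibonacci-type recurrence shifted so that a_0 = a_1 = 1.
Iterating: a_0=1, a_1=1, a_2=2, a_3=3, a_4=5, a_5=8, a_6=13, a_7=21, a_8=34, a_9=55, ...
a_62 = 6557470319842.

6557470319842


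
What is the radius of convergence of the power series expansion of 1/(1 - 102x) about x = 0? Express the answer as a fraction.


Expanding 1/(1 - 102x) = sum_{k>=0} 102^k x^k, the series converges when |102x| < 1, i.e., |x| < 1/102.
So the radius of convergence is 1/102 = 1/102.

1/102


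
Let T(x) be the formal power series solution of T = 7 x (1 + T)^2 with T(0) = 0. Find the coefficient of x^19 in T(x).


Apply the Lagrange inversion formula: if T = 7 x * phi(T) with phi(t) = (1 + t)^2, then [x^n] T = 7^n * (1/n) [t^(n-1)] phi(t)^n = 7^n * (1/n) [t^(n-1)] (1 + t)^(2n) = 7^n * (1/n) C(2n, n-1).
Using the identity C(2n, n-1) = C(2n, n) * n / (n+1), the unscaled factor equals C(2n, n) / (n+1) = C_n, the n-th Catalan number.
For n = 19: C_19 = C(38, 19) / 20 = 35345263800/20 = 1767263190.
With the 7^19 = 11398895185373143 factor, the coefficient is 11398895185373143 * 1767263190 = 20144847867778182038506170.

20144847867778182038506170
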